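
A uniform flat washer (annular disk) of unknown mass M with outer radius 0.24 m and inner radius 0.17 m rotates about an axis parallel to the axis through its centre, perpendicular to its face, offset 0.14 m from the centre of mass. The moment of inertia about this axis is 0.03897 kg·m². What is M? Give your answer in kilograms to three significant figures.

I = I_cm + Md² = (1/2)M(R²+r²) + Md² = M·[0.5·[(0.24)² + (0.17)²] + (0.14)²] = M·0.06285.
So M = 0.03897 / 0.06285 = 0.62005 kg.

0.620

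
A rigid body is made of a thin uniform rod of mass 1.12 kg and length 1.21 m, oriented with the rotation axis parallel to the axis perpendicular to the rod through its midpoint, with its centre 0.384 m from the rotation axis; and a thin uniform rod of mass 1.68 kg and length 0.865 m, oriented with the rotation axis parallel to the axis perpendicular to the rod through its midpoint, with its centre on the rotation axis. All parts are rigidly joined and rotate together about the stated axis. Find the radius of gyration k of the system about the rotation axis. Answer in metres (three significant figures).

Thin rod: I_cm = (1/12)ML² = (1/12)(1.12)(1.21)² = 0.13665 kg·m²; centre at d = 0.384 m, so I = I_cm + Md² gives I = 0.13665 + (1.12)(0.384)² = 0.3018 kg·m².
Thin rod: I_cm = (1/12)ML² = (1/12)(1.68)(0.865)² = 0.10475 kg·m²; axis through the centre, so I = 0.10475 kg·m².
Total I = 0.40655 kg·m²; total mass M = 2.8 kg.
k = √(I/M) = √(0.40655/2.8) = 0.38105 m.

0.381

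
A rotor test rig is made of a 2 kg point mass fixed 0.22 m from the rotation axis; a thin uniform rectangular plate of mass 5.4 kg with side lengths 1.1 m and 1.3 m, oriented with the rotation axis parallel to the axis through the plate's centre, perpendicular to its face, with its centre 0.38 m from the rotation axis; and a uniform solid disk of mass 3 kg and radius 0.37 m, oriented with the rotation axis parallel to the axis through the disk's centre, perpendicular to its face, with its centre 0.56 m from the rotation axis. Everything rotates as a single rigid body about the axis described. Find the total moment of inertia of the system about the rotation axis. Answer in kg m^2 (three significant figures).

Point mass: I_cm = 0; centre at d = 0.22 m, so the parallel axis theorem gives I = 0 + (2)(0.22)² = 0.0968 kg m^2.
Rectangular plate: I_cm = (1/12)M(a²+b²) = (1/12)(5.4)[(1.1)² + (1.3)²] = 1.305 kg m^2; centre at d = 0.38 m, so the parallel axis theorem gives I = 1.305 + (5.4)(0.38)² = 2.0848 kg m^2.
Solid disk: I_cm = (1/2)MR² = (1/2)(3)(0.37)² = 0.20535 kg m^2; centre at d = 0.56 m, so the parallel axis theorem gives I = 0.20535 + (3)(0.56)² = 1.1462 kg m^2.
Total I = 0.0968 + 2.0848 + 1.1462 = 3.3277 kg m^2.

3.33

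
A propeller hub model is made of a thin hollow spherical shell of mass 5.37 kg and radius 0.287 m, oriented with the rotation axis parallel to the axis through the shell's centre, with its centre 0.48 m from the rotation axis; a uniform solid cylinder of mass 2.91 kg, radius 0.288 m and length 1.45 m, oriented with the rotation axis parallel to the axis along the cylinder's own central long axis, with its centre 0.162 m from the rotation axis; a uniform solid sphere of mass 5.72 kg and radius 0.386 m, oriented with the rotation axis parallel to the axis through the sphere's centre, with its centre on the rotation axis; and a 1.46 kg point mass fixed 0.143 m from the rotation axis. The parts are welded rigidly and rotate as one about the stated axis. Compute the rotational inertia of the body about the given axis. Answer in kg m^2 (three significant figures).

2.10

Spherical shell: I_cm = (2/3)MR² = (2/3)(5.37)(0.287)² = 0.29488 kg m^2; centre at d = 0.48 m, so the parallel axis theorem gives I = 0.29488 + (5.37)(0.48)² = 1.5321 kg m^2.
Solid cylinder: I_cm = (1/2)MR² = (1/2)(2.91)(0.288)² = 0.12068 kg m^2; centre at d = 0.162 m, so the parallel axis theorem gives I = 0.12068 + (2.91)(0.162)² = 0.19705 kg m^2.
Solid sphere: I_cm = (2/5)MR² = (2/5)(5.72)(0.386)² = 0.3409 kg m^2; axis through the centre, so I = 0.3409 kg m^2.
Point mass: I_cm = 0; centre at d = 0.143 m, so the parallel axis theorem gives I = 0 + (1.46)(0.143)² = 0.029856 kg m^2.
Total I = 1.5321 + 0.19705 + 0.3409 + 0.029856 = 2.0999 kg m^2.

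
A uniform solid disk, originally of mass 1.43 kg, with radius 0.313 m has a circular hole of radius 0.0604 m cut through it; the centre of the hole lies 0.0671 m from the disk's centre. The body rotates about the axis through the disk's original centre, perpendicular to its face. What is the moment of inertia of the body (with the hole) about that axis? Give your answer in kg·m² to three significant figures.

0.0697

Unpierced body about its centre: I₀ = (1/2)MR² = (1/2)(1.43)(0.313)² = 0.070048 kg·m².
The removed disk has mass m = M·(r/R)² = (1.43)(0.0604/0.313)² = 0.05325 kg (same uniform areal density).
Its moment of inertia about the rotation axis (parallel-axis theorem): I_hole = (1/2)mr² + md² = (1/2)(0.05325)(0.0604)² + (0.05325)(0.0671)² = 0.00033689 kg·m².
Treating the hole as negative mass, I = I₀ − I_hole = 0.070048 − 0.00033689 = 0.069711 kg·m².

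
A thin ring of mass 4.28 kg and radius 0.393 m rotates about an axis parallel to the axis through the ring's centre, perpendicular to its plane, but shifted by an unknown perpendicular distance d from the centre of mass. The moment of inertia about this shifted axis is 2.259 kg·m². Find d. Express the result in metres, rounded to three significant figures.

About the centre-of-mass axis, I_cm = MR² = (4.28)(0.393)² = 0.66104 kg·m².
Parallel axis theorem: I = I_cm + Md², so Md² = 2.259 − 0.66104 = 1.598 kg·m².
d = √(1.598 / 4.28) = 0.61103 m.

0.611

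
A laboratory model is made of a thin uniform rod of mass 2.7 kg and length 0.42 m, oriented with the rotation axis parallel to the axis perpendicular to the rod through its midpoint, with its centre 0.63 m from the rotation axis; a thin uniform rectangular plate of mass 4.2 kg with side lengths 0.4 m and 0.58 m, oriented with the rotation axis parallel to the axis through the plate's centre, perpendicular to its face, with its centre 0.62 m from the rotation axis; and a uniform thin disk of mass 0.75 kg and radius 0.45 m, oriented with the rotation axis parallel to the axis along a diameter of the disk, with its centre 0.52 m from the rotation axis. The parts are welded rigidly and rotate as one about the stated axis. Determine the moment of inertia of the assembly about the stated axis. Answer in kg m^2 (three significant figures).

3.14

Thin rod: I_cm = (1/12)ML² = (1/12)(2.7)(0.42)² = 0.03969 kg m^2; centre at d = 0.63 m, so I = I_cm + Md² gives I = 0.03969 + (2.7)(0.63)² = 1.1113 kg m^2.
Rectangular plate: I_cm = (1/12)M(a²+b²) = (1/12)(4.2)[(0.4)² + (0.58)²] = 0.17374 kg m^2; centre at d = 0.62 m, so I = I_cm + Md² gives I = 0.17374 + (4.2)(0.62)² = 1.7882 kg m^2.
Thin disk: I_cm = (1/4)MR² = (1/4)(0.75)(0.45)² = 0.037969 kg m^2; centre at d = 0.52 m, so I = I_cm + Md² gives I = 0.037969 + (0.75)(0.52)² = 0.24077 kg m^2.
Total I = 1.1113 + 1.7882 + 0.24077 = 3.1403 kg m^2.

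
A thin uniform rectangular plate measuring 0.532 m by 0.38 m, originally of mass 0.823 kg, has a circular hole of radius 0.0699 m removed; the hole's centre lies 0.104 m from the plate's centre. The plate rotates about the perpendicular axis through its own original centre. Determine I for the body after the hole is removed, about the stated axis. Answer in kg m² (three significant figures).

0.0285

Unpierced body about its centre: I₀ = (1/12)M(a²+b²) = (1/12)(0.823)[(0.532)² + (0.38)²] = 0.029314 kg m².
The removed disk has mass m = M·πr²/(ab) = (0.823)·π(0.0699)²/(0.532·0.38) = 0.06249 kg (same uniform areal density).
Its moment of inertia about the rotation axis (parallel-axis theorem): I_hole = (1/2)mr² + md² = (1/2)(0.06249)(0.0699)² + (0.06249)(0.104)² = 0.00082855 kg m².
Treating the hole as negative mass, I = I₀ − I_hole = 0.029314 − 0.00082855 = 0.028486 kg m².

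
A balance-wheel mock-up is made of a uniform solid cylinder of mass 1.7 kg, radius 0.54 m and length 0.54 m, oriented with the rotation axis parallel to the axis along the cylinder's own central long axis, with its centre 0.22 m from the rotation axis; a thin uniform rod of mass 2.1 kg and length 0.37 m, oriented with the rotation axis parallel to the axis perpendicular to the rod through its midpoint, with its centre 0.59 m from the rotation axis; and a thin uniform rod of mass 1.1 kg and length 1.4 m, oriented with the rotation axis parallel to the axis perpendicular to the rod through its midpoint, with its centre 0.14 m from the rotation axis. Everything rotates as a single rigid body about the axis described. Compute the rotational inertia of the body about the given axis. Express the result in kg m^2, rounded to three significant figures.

Solid cylinder: I_cm = (1/2)MR² = (1/2)(1.7)(0.54)² = 0.24786 kg m^2; centre at d = 0.22 m, so I = I_cm + Md² gives I = 0.24786 + (1.7)(0.22)² = 0.33014 kg m^2.
Thin rod: I_cm = (1/12)ML² = (1/12)(2.1)(0.37)² = 0.023957 kg m^2; centre at d = 0.59 m, so I = I_cm + Md² gives I = 0.023957 + (2.1)(0.59)² = 0.75497 kg m^2.
Thin rod: I_cm = (1/12)ML² = (1/12)(1.1)(1.4)² = 0.17967 kg m^2; centre at d = 0.14 m, so I = I_cm + Md² gives I = 0.17967 + (1.1)(0.14)² = 0.20123 kg m^2.
Total I = 0.33014 + 0.75497 + 0.20123 = 1.2863 kg m^2.

1.29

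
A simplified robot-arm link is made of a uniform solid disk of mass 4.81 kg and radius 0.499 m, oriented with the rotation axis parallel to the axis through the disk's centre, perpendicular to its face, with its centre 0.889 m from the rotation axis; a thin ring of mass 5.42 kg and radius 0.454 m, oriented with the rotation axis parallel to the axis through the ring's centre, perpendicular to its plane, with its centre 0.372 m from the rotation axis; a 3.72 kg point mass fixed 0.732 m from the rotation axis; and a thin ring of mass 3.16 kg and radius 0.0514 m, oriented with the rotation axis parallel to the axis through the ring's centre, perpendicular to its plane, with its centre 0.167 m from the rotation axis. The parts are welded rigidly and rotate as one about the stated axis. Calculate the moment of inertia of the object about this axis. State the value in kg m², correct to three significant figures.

8.36

Solid disk: I_cm = (1/2)MR² = (1/2)(4.81)(0.499)² = 0.59885 kg m²; centre at d = 0.889 m, so the parallel axis theorem gives I = 0.59885 + (4.81)(0.889)² = 4.4003 kg m².
Thin ring: I_cm = MR² = (5.42)(0.454)² = 1.1171 kg m²; centre at d = 0.372 m, so the parallel axis theorem gives I = 1.1171 + (5.42)(0.372)² = 1.8672 kg m².
Point mass: I_cm = 0; centre at d = 0.732 m, so the parallel axis theorem gives I = 0 + (3.72)(0.732)² = 1.9933 kg m².
Thin ring: I_cm = MR² = (3.16)(0.0514)² = 0.0083486 kg m²; centre at d = 0.167 m, so the parallel axis theorem gives I = 0.0083486 + (3.16)(0.167)² = 0.096478 kg m².
Total I = 4.4003 + 1.8672 + 1.9933 + 0.096478 = 8.3572 kg m².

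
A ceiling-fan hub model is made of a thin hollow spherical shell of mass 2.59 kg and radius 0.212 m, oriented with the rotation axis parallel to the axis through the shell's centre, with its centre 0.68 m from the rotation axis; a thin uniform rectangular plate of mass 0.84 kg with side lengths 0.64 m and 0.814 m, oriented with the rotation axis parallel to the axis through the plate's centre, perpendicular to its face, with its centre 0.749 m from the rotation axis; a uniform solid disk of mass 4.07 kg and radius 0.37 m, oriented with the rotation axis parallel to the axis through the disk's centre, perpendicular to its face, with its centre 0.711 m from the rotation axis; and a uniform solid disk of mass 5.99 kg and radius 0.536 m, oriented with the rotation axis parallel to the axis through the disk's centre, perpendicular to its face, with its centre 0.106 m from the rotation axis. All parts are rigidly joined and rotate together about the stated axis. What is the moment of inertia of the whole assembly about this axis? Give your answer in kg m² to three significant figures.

Spherical shell: I_cm = (2/3)MR² = (2/3)(2.59)(0.212)² = 0.077603 kg m²; centre at d = 0.68 m, so the parallel axis theorem gives I = 0.077603 + (2.59)(0.68)² = 1.2752 kg m².
Rectangular plate: I_cm = (1/12)M(a²+b²) = (1/12)(0.84)[(0.64)² + (0.814)²] = 0.075054 kg m²; centre at d = 0.749 m, so the parallel axis theorem gives I = 0.075054 + (0.84)(0.749)² = 0.54629 kg m².
Solid disk: I_cm = (1/2)MR² = (1/2)(4.07)(0.37)² = 0.27859 kg m²; centre at d = 0.711 m, so the parallel axis theorem gives I = 0.27859 + (4.07)(0.711)² = 2.3361 kg m².
Solid disk: I_cm = (1/2)MR² = (1/2)(5.99)(0.536)² = 0.86045 kg m²; centre at d = 0.106 m, so the parallel axis theorem gives I = 0.86045 + (5.99)(0.106)² = 0.92776 kg m².
Total I = 1.2752 + 0.54629 + 2.3361 + 0.92776 = 5.0853 kg m².

5.09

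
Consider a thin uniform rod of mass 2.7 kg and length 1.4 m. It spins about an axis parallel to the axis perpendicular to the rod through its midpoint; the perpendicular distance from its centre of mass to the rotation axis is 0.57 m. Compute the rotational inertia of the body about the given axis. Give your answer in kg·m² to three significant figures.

I_cm = (1/12)ML² = (1/12)(2.7)(1.4)² = 0.441 kg·m²; centre at d = 0.57 m, so I = I_cm + Md² gives I = 0.441 + (2.7)(0.57)² = 1.3182 kg·m².

1.32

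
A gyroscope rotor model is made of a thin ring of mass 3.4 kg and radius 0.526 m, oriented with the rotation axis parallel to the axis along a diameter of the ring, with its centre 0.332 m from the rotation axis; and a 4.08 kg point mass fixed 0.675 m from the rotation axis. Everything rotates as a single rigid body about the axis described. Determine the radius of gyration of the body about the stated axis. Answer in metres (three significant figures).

0.601

Thin ring: I_cm = (1/2)MR² = (1/2)(3.4)(0.526)² = 0.47035 kg·m²; centre at d = 0.332 m, so I = I_cm + Md² gives I = 0.47035 + (3.4)(0.332)² = 0.84511 kg·m².
Point mass: I_cm = 0; centre at d = 0.675 m, so I = I_cm + Md² gives I = 0 + (4.08)(0.675)² = 1.859 kg·m².
Total I = 2.7041 kg·m²; total mass M = 7.48 kg.
k = √(I/M) = √(2.7041/7.48) = 0.60125 m.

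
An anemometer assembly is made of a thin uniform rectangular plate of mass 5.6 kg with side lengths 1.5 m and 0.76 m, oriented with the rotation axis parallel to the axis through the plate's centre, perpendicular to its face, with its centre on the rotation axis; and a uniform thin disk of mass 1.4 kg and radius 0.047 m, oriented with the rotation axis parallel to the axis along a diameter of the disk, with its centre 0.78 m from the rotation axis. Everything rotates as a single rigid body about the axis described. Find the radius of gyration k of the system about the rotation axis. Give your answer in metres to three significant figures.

Rectangular plate: I_cm = (1/12)M(a²+b²) = (1/12)(5.6)[(1.5)² + (0.76)²] = 1.3195 kg·m²; axis through the centre, so I = 1.3195 kg·m².
Thin disk: I_cm = (1/4)MR² = (1/4)(1.4)(0.047)² = 0.00077315 kg·m²; centre at d = 0.78 m, so the parallel axis theorem gives I = 0.00077315 + (1.4)(0.78)² = 0.85253 kg·m².
Total I = 2.1721 kg·m²; total mass M = 7 kg.
k = √(I/M) = √(2.1721/7) = 0.55704 m.

0.557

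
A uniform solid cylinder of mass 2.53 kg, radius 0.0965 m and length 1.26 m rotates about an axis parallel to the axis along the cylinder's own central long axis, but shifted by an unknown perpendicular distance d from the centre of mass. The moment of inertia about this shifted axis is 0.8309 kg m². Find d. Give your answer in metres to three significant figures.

About the centre-of-mass axis, I_cm = (1/2)MR² = (1/2)(2.53)(0.0965)² = 0.01178 kg m².
Parallel axis theorem: I = I_cm + Md², so Md² = 0.8309 − 0.01178 = 0.81912 kg m².
d = √(0.81912 / 2.53) = 0.569 m.

0.569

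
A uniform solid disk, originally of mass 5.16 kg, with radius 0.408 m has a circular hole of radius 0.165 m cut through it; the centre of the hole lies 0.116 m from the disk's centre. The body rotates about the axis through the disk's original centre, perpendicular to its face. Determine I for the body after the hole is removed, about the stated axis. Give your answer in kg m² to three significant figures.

0.407

Unpierced body about its centre: I₀ = (1/2)MR² = (1/2)(5.16)(0.408)² = 0.42948 kg m².
The removed disk has mass m = M·(r/R)² = (5.16)(0.165/0.408)² = 0.84391 kg (same uniform areal density).
Its moment of inertia about the rotation axis (parallel-axis theorem): I_hole = (1/2)mr² + md² = (1/2)(0.84391)(0.165)² + (0.84391)(0.116)² = 0.022843 kg m².
Treating the hole as negative mass, I = I₀ − I_hole = 0.42948 − 0.022843 = 0.40663 kg m².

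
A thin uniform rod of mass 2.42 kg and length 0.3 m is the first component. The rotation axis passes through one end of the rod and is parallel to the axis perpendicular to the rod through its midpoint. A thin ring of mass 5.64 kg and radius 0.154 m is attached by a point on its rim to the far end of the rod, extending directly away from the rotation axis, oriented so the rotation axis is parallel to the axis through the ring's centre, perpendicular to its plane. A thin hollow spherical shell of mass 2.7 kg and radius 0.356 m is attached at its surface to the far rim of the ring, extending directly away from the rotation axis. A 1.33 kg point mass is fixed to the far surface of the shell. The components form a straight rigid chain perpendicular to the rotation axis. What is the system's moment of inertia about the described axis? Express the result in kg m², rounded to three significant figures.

Thin rod: I_cm = (1/12)ML² = (1/12)(2.42)(0.3)² = 0.01815 kg m²; centre at d = 0.15 m, so I = I_cm + Md² gives I = 0.01815 + (2.42)(0.15)² = 0.0726 kg m².
Thin ring: I_cm = MR² = (5.64)(0.154)² = 0.13376 kg m²; centre at d = 0.15 + 0.15 + 0.154 = 0.454 m, so I = I_cm + Md² gives I = 0.13376 + (5.64)(0.454)² = 1.2963 kg m².
Spherical shell: I_cm = (2/3)MR² = (2/3)(2.7)(0.356)² = 0.22812 kg m²; centre at d = 0.15 + 0.15 + 0.154 + 0.154 + 0.356 = 0.964 m, so I = I_cm + Md² gives I = 0.22812 + (2.7)(0.964)² = 2.7372 kg m².
Point mass: I_cm = 0; centre at d = 0.15 + 0.15 + 0.154 + 0.154 + 0.356 + 0.356 = 1.32 m, so I = I_cm + Md² gives I = 0 + (1.33)(1.32)² = 2.3174 kg m².
Total I = 0.0726 + 1.2963 + 2.7372 + 2.3174 = 6.4235 kg m².

6.42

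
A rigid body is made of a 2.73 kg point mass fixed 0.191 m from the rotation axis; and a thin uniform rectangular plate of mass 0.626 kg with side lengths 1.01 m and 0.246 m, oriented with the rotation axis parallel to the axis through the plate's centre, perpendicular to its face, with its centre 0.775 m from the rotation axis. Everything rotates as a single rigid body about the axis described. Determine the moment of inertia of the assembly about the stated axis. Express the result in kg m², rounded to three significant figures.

Point mass: I_cm = 0; centre at d = 0.191 m, so the parallel axis theorem gives I = 0 + (2.73)(0.191)² = 0.099593 kg m².
Rectangular plate: I_cm = (1/12)M(a²+b²) = (1/12)(0.626)[(1.01)² + (0.246)²] = 0.056372 kg m²; centre at d = 0.775 m, so the parallel axis theorem gives I = 0.056372 + (0.626)(0.775)² = 0.43236 kg m².
Total I = 0.099593 + 0.43236 = 0.53196 kg m².

0.532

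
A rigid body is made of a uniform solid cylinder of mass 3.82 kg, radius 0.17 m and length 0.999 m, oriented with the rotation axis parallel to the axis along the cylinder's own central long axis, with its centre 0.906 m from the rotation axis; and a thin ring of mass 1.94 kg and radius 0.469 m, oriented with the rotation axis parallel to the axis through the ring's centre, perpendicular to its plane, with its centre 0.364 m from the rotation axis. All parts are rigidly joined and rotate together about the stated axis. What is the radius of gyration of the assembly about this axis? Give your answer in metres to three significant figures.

0.820

Solid cylinder: I_cm = (1/2)MR² = (1/2)(3.82)(0.17)² = 0.055199 kg m²; centre at d = 0.906 m, so the parallel axis theorem gives I = 0.055199 + (3.82)(0.906)² = 3.1908 kg m².
Thin ring: I_cm = MR² = (1.94)(0.469)² = 0.42672 kg m²; centre at d = 0.364 m, so the parallel axis theorem gives I = 0.42672 + (1.94)(0.364)² = 0.68377 kg m².
Total I = 3.8746 kg m²; total mass M = 5.76 kg.
k = √(I/M) = √(3.8746/5.76) = 0.82016 m.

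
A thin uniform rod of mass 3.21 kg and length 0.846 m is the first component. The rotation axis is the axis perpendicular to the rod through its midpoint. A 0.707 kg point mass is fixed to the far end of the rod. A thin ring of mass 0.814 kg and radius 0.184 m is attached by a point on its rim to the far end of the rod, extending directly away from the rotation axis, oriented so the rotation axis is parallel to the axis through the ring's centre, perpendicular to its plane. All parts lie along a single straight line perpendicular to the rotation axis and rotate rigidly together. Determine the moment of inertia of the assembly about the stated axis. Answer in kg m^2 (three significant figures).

Thin rod: I_cm = (1/12)ML² = (1/12)(3.21)(0.846)² = 0.19145 kg m^2; axis through the centre, so I = 0.19145 kg m^2.
Point mass: I_cm = 0; centre at d = 0.423 m, so I = I_cm + Md² gives I = 0 + (0.707)(0.423)² = 0.1265 kg m^2.
Thin ring: I_cm = MR² = (0.814)(0.184)² = 0.027559 kg m^2; centre at d = 0.423 + 0.184 = 0.607 m, so I = I_cm + Md² gives I = 0.027559 + (0.814)(0.607)² = 0.32748 kg m^2.
Total I = 0.19145 + 0.1265 + 0.32748 = 0.64543 kg m^2.

0.645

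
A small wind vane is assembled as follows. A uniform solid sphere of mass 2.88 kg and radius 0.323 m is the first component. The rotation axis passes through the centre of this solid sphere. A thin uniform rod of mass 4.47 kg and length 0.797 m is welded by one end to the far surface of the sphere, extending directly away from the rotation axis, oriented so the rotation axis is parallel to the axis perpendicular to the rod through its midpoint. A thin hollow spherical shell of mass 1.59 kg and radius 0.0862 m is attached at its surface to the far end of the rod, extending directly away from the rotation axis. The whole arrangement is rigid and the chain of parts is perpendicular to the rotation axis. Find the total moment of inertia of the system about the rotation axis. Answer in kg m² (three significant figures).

Solid sphere: I_cm = (2/5)MR² = (2/5)(2.88)(0.323)² = 0.12019 kg m²; axis through the centre, so I = 0.12019 kg m².
Thin rod: I_cm = (1/12)ML² = (1/12)(4.47)(0.797)² = 0.23662 kg m²; centre at d = 0.323 + 0.3985 = 0.7215 m, so the parallel axis theorem gives I = 0.23662 + (4.47)(0.7215)² = 2.5635 kg m².
Spherical shell: I_cm = (2/3)MR² = (2/3)(1.59)(0.0862)² = 0.0078763 kg m²; centre at d = 0.323 + 0.3985 + 0.3985 + 0.0862 = 1.2062 m, so the parallel axis theorem gives I = 0.0078763 + (1.59)(1.2062)² = 2.3212 kg m².
Total I = 0.12019 + 2.5635 + 2.3212 = 5.0049 kg m².

5.00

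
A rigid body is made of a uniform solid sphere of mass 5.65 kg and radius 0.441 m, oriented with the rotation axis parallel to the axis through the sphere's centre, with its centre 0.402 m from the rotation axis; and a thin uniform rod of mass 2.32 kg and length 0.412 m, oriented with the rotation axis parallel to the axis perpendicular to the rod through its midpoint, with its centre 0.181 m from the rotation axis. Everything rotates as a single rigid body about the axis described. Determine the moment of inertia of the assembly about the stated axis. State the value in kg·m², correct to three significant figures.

Solid sphere: I_cm = (2/5)MR² = (2/5)(5.65)(0.441)² = 0.43953 kg·m²; centre at d = 0.402 m, so the parallel axis theorem gives I = 0.43953 + (5.65)(0.402)² = 1.3526 kg·m².
Thin rod: I_cm = (1/12)ML² = (1/12)(2.32)(0.412)² = 0.032817 kg·m²; centre at d = 0.181 m, so the parallel axis theorem gives I = 0.032817 + (2.32)(0.181)² = 0.10882 kg·m².
Total I = 1.3526 + 0.10882 = 1.4614 kg·m².

1.46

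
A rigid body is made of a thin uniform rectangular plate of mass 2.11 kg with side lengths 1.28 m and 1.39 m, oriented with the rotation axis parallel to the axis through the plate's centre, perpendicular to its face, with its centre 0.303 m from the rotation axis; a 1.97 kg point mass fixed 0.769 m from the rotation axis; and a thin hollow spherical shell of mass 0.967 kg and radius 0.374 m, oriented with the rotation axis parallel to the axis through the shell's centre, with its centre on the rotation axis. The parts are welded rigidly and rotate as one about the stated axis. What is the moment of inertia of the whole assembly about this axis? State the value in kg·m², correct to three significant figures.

Rectangular plate: I_cm = (1/12)M(a²+b²) = (1/12)(2.11)[(1.28)² + (1.39)²] = 0.62781 kg·m²; centre at d = 0.303 m, so I = I_cm + Md² gives I = 0.62781 + (2.11)(0.303)² = 0.82153 kg·m².
Point mass: I_cm = 0; centre at d = 0.769 m, so I = I_cm + Md² gives I = 0 + (1.97)(0.769)² = 1.165 kg·m².
Spherical shell: I_cm = (2/3)MR² = (2/3)(0.967)(0.374)² = 0.090173 kg·m²; axis through the centre, so I = 0.090173 kg·m².
Total I = 0.82153 + 1.165 + 0.090173 = 2.0767 kg·m².

2.08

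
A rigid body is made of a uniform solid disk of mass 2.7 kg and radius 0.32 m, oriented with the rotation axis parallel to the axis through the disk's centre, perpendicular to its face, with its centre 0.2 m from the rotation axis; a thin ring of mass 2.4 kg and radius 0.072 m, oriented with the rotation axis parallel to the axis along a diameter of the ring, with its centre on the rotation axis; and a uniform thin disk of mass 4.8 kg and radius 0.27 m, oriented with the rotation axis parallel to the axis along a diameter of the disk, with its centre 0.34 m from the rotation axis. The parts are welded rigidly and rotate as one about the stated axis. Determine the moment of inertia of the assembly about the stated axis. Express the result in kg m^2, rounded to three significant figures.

Solid disk: I_cm = (1/2)MR² = (1/2)(2.7)(0.32)² = 0.13824 kg m^2; centre at d = 0.2 m, so I = I_cm + Md² gives I = 0.13824 + (2.7)(0.2)² = 0.24624 kg m^2.
Thin ring: I_cm = (1/2)MR² = (1/2)(2.4)(0.072)² = 0.0062208 kg m^2; axis through the centre, so I = 0.0062208 kg m^2.
Thin disk: I_cm = (1/4)MR² = (1/4)(4.8)(0.27)² = 0.08748 kg m^2; centre at d = 0.34 m, so I = I_cm + Md² gives I = 0.08748 + (4.8)(0.34)² = 0.64236 kg m^2.
Total I = 0.24624 + 0.0062208 + 0.64236 = 0.89482 kg m^2.

0.895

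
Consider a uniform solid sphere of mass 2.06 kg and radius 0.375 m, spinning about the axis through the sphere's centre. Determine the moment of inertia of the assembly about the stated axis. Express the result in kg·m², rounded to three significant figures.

I_cm = (2/5)MR² = (2/5)(2.06)(0.375)² = 0.11588 kg·m²; axis through the centre, so I = 0.11588 kg·m².

0.116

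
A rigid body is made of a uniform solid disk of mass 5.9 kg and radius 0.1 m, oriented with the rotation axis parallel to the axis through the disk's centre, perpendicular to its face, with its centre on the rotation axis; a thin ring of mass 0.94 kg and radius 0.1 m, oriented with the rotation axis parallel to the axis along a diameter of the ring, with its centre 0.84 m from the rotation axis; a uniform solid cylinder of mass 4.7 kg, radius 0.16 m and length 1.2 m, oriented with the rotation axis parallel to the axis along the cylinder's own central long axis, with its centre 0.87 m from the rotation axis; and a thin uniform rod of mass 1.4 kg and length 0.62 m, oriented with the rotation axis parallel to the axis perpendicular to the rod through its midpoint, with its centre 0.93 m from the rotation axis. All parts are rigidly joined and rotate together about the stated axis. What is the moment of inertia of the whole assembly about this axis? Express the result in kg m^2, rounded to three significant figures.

Solid disk: I_cm = (1/2)MR² = (1/2)(5.9)(0.1)² = 0.0295 kg m^2; axis through the centre, so I = 0.0295 kg m^2.
Thin ring: I_cm = (1/2)MR² = (1/2)(0.94)(0.1)² = 0.0047 kg m^2; centre at d = 0.84 m, so the parallel axis theorem gives I = 0.0047 + (0.94)(0.84)² = 0.66796 kg m^2.
Solid cylinder: I_cm = (1/2)MR² = (1/2)(4.7)(0.16)² = 0.06016 kg m^2; centre at d = 0.87 m, so the parallel axis theorem gives I = 0.06016 + (4.7)(0.87)² = 3.6176 kg m^2.
Thin rod: I_cm = (1/12)ML² = (1/12)(1.4)(0.62)² = 0.044847 kg m^2; centre at d = 0.93 m, so the parallel axis theorem gives I = 0.044847 + (1.4)(0.93)² = 1.2557 kg m^2.
Total I = 0.0295 + 0.66796 + 3.6176 + 1.2557 = 5.5708 kg m^2.

5.57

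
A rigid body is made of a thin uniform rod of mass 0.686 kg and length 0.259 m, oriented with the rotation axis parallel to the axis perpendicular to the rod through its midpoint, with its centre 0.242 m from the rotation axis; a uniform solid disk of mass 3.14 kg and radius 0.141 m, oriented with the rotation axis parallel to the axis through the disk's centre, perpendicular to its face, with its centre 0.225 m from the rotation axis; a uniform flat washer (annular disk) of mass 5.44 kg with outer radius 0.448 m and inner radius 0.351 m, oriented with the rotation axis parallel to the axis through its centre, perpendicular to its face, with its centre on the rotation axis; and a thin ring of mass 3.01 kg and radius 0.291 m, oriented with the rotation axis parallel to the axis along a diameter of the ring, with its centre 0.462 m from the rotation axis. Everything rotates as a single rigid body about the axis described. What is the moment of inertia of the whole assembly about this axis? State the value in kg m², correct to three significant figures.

1.89

Thin rod: I_cm = (1/12)ML² = (1/12)(0.686)(0.259)² = 0.0038348 kg m²; centre at d = 0.242 m, so the parallel axis theorem gives I = 0.0038348 + (0.686)(0.242)² = 0.04401 kg m².
Solid disk: I_cm = (1/2)MR² = (1/2)(3.14)(0.141)² = 0.031213 kg m²; centre at d = 0.225 m, so the parallel axis theorem gives I = 0.031213 + (3.14)(0.225)² = 0.19018 kg m².
Annular disk: I_cm = (1/2)M(R²+r²) = (1/2)(5.44)[(0.448)² + (0.351)²] = 0.88102 kg m²; axis through the centre, so I = 0.88102 kg m².
Thin ring: I_cm = (1/2)MR² = (1/2)(3.01)(0.291)² = 0.12744 kg m²; centre at d = 0.462 m, so the parallel axis theorem gives I = 0.12744 + (3.01)(0.462)² = 0.76991 kg m².
Total I = 0.04401 + 0.19018 + 0.88102 + 0.76991 = 1.8851 kg m².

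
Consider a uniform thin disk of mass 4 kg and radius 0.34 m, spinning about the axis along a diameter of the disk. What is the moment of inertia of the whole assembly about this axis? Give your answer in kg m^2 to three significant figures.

0.116

I_cm = (1/4)MR² = (1/4)(4)(0.34)² = 0.1156 kg m^2; axis through the centre, so I = 0.1156 kg m^2.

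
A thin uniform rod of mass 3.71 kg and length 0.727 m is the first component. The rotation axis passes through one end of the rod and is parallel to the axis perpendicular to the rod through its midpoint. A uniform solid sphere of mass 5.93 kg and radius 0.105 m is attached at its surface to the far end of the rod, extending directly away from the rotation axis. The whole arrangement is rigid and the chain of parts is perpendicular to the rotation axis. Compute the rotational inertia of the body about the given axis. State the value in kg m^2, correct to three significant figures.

4.78

Thin rod: I_cm = (1/12)ML² = (1/12)(3.71)(0.727)² = 0.1634 kg m^2; centre at d = 0.3635 m, so the parallel axis theorem gives I = 0.1634 + (3.71)(0.3635)² = 0.65361 kg m^2.
Solid sphere: I_cm = (2/5)MR² = (2/5)(5.93)(0.105)² = 0.026151 kg m^2; centre at d = 0.3635 + 0.3635 + 0.105 = 0.832 m, so the parallel axis theorem gives I = 0.026151 + (5.93)(0.832)² = 4.131 kg m^2.
Total I = 0.65361 + 4.131 = 4.7847 kg m^2.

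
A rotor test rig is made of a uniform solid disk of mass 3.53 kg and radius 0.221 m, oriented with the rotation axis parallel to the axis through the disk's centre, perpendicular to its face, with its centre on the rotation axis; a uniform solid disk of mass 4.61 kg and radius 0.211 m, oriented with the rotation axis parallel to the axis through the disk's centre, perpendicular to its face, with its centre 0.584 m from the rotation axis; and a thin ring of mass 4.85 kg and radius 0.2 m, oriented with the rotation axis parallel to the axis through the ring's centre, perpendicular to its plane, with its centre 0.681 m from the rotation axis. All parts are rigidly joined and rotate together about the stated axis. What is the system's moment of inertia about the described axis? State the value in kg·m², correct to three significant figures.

Solid disk: I_cm = (1/2)MR² = (1/2)(3.53)(0.221)² = 0.086204 kg·m²; axis through the centre, so I = 0.086204 kg·m².
Solid disk: I_cm = (1/2)MR² = (1/2)(4.61)(0.211)² = 0.10262 kg·m²; centre at d = 0.584 m, so the parallel axis theorem gives I = 0.10262 + (4.61)(0.584)² = 1.6749 kg·m².
Thin ring: I_cm = MR² = (4.85)(0.2)² = 0.194 kg·m²; centre at d = 0.681 m, so the parallel axis theorem gives I = 0.194 + (4.85)(0.681)² = 2.4432 kg·m².
Total I = 0.086204 + 1.6749 + 2.4432 = 4.2043 kg·m².

4.20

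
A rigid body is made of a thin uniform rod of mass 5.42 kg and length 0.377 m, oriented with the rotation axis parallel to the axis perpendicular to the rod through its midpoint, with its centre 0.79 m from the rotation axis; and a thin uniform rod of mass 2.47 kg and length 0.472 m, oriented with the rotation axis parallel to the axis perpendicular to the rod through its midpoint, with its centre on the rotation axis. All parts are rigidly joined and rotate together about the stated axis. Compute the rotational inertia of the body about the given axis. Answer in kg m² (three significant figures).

Thin rod: I_cm = (1/12)ML² = (1/12)(5.42)(0.377)² = 0.064195 kg m²; centre at d = 0.79 m, so the parallel axis theorem gives I = 0.064195 + (5.42)(0.79)² = 3.4468 kg m².
Thin rod: I_cm = (1/12)ML² = (1/12)(2.47)(0.472)² = 0.045856 kg m²; axis through the centre, so I = 0.045856 kg m².
Total I = 3.4468 + 0.045856 = 3.4927 kg m².

3.49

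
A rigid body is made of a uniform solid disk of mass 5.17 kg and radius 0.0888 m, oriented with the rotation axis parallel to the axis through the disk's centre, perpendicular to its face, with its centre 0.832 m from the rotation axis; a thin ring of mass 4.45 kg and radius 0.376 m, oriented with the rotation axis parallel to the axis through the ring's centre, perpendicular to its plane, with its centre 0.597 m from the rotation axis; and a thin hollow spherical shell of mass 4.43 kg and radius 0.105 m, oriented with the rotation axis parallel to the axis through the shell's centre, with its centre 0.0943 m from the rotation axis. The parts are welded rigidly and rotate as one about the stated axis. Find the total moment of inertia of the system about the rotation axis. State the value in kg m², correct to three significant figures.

5.89

Solid disk: I_cm = (1/2)MR² = (1/2)(5.17)(0.0888)² = 0.020384 kg m²; centre at d = 0.832 m, so the parallel axis theorem gives I = 0.020384 + (5.17)(0.832)² = 3.5992 kg m².
Thin ring: I_cm = MR² = (4.45)(0.376)² = 0.62912 kg m²; centre at d = 0.597 m, so the parallel axis theorem gives I = 0.62912 + (4.45)(0.597)² = 2.2151 kg m².
Spherical shell: I_cm = (2/3)MR² = (2/3)(4.43)(0.105)² = 0.03256 kg m²; centre at d = 0.0943 m, so the parallel axis theorem gives I = 0.03256 + (4.43)(0.0943)² = 0.071954 kg m².
Total I = 3.5992 + 2.2151 + 0.071954 = 5.8863 kg m².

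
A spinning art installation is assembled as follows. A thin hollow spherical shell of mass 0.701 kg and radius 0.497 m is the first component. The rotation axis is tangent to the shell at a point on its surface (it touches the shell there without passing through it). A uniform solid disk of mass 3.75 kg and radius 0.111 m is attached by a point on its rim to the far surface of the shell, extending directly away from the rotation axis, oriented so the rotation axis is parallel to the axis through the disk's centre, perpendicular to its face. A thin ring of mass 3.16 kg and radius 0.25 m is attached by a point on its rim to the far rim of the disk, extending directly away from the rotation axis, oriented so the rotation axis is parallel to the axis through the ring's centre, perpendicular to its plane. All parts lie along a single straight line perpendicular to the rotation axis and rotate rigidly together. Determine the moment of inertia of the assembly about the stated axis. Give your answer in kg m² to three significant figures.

11.9

Spherical shell: I_cm = (2/3)MR² = (2/3)(0.701)(0.497)² = 0.11544 kg m²; centre at d = 0.497 m, so the parallel axis theorem gives I = 0.11544 + (0.701)(0.497)² = 0.28859 kg m².
Solid disk: I_cm = (1/2)MR² = (1/2)(3.75)(0.111)² = 0.023102 kg m²; centre at d = 0.497 + 0.497 + 0.111 = 1.105 m, so the parallel axis theorem gives I = 0.023102 + (3.75)(1.105)² = 4.6019 kg m².
Thin ring: I_cm = MR² = (3.16)(0.25)² = 0.1975 kg m²; centre at d = 0.497 + 0.497 + 0.111 + 0.111 + 0.25 = 1.466 m, so the parallel axis theorem gives I = 0.1975 + (3.16)(1.466)² = 6.9888 kg m².
Total I = 0.28859 + 4.6019 + 6.9888 = 11.879 kg m².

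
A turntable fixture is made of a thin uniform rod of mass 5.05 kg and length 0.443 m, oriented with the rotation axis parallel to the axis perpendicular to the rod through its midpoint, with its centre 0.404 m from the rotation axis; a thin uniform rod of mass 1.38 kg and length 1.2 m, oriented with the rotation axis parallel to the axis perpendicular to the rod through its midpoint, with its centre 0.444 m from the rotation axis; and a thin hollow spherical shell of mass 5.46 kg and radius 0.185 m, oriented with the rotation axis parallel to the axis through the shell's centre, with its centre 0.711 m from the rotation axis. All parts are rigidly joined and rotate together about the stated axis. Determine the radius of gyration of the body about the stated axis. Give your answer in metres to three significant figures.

0.596

Thin rod: I_cm = (1/12)ML² = (1/12)(5.05)(0.443)² = 0.082588 kg·m²; centre at d = 0.404 m, so the parallel axis theorem gives I = 0.082588 + (5.05)(0.404)² = 0.90683 kg·m².
Thin rod: I_cm = (1/12)ML² = (1/12)(1.38)(1.2)² = 0.1656 kg·m²; centre at d = 0.444 m, so the parallel axis theorem gives I = 0.1656 + (1.38)(0.444)² = 0.43765 kg·m².
Spherical shell: I_cm = (2/3)MR² = (2/3)(5.46)(0.185)² = 0.12458 kg·m²; centre at d = 0.711 m, so the parallel axis theorem gives I = 0.12458 + (5.46)(0.711)² = 2.8847 kg·m².
Total I = 4.2292 kg·m²; total mass M = 11.89 kg.
k = √(I/M) = √(4.2292/11.89) = 0.5964 m.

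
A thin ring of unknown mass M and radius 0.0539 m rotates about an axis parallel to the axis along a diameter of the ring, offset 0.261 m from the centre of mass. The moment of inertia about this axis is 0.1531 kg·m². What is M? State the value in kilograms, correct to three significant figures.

2.20

I = I_cm + Md² = (1/2)MR² + Md² = M·[0.5·(0.0539)² + (0.261)²] = M·0.069574.
So M = 0.1531 / 0.069574 = 2.2005 kg.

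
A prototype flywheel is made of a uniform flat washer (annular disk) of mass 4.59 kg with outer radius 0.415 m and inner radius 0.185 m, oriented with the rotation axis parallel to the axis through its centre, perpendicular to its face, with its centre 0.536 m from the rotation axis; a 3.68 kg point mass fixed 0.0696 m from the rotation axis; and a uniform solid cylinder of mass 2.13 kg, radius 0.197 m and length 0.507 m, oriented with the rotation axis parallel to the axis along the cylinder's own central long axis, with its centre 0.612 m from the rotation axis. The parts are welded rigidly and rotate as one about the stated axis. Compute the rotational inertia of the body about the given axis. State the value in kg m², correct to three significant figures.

Annular disk: I_cm = (1/2)M(R²+r²) = (1/2)(4.59)[(0.415)² + (0.185)²] = 0.4738 kg m²; centre at d = 0.536 m, so I = I_cm + Md² gives I = 0.4738 + (4.59)(0.536)² = 1.7925 kg m².
Point mass: I_cm = 0; centre at d = 0.0696 m, so I = I_cm + Md² gives I = 0 + (3.68)(0.0696)² = 0.017827 kg m².
Solid cylinder: I_cm = (1/2)MR² = (1/2)(2.13)(0.197)² = 0.041332 kg m²; centre at d = 0.612 m, so I = I_cm + Md² gives I = 0.041332 + (2.13)(0.612)² = 0.83911 kg m².
Total I = 1.7925 + 0.017827 + 0.83911 = 2.6494 kg m².

2.65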